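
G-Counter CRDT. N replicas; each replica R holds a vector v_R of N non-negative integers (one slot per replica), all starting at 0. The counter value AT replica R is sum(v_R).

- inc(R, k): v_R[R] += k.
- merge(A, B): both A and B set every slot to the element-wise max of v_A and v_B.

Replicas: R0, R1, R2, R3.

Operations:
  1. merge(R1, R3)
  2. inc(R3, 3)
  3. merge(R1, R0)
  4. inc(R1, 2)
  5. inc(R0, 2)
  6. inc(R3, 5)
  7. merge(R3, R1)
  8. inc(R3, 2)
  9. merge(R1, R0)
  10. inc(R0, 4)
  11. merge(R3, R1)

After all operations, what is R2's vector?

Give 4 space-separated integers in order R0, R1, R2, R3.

Answer: 0 0 0 0

Derivation:
Op 1: merge R1<->R3 -> R1=(0,0,0,0) R3=(0,0,0,0)
Op 2: inc R3 by 3 -> R3=(0,0,0,3) value=3
Op 3: merge R1<->R0 -> R1=(0,0,0,0) R0=(0,0,0,0)
Op 4: inc R1 by 2 -> R1=(0,2,0,0) value=2
Op 5: inc R0 by 2 -> R0=(2,0,0,0) value=2
Op 6: inc R3 by 5 -> R3=(0,0,0,8) value=8
Op 7: merge R3<->R1 -> R3=(0,2,0,8) R1=(0,2,0,8)
Op 8: inc R3 by 2 -> R3=(0,2,0,10) value=12
Op 9: merge R1<->R0 -> R1=(2,2,0,8) R0=(2,2,0,8)
Op 10: inc R0 by 4 -> R0=(6,2,0,8) value=16
Op 11: merge R3<->R1 -> R3=(2,2,0,10) R1=(2,2,0,10)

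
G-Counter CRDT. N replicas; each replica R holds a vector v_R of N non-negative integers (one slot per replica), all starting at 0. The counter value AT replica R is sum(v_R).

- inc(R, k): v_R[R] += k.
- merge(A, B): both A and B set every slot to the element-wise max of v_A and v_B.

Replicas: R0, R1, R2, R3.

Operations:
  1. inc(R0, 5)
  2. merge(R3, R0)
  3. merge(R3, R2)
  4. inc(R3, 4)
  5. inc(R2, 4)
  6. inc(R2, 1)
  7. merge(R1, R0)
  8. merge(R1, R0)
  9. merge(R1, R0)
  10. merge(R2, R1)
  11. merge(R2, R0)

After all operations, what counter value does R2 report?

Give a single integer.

Answer: 10

Derivation:
Op 1: inc R0 by 5 -> R0=(5,0,0,0) value=5
Op 2: merge R3<->R0 -> R3=(5,0,0,0) R0=(5,0,0,0)
Op 3: merge R3<->R2 -> R3=(5,0,0,0) R2=(5,0,0,0)
Op 4: inc R3 by 4 -> R3=(5,0,0,4) value=9
Op 5: inc R2 by 4 -> R2=(5,0,4,0) value=9
Op 6: inc R2 by 1 -> R2=(5,0,5,0) value=10
Op 7: merge R1<->R0 -> R1=(5,0,0,0) R0=(5,0,0,0)
Op 8: merge R1<->R0 -> R1=(5,0,0,0) R0=(5,0,0,0)
Op 9: merge R1<->R0 -> R1=(5,0,0,0) R0=(5,0,0,0)
Op 10: merge R2<->R1 -> R2=(5,0,5,0) R1=(5,0,5,0)
Op 11: merge R2<->R0 -> R2=(5,0,5,0) R0=(5,0,5,0)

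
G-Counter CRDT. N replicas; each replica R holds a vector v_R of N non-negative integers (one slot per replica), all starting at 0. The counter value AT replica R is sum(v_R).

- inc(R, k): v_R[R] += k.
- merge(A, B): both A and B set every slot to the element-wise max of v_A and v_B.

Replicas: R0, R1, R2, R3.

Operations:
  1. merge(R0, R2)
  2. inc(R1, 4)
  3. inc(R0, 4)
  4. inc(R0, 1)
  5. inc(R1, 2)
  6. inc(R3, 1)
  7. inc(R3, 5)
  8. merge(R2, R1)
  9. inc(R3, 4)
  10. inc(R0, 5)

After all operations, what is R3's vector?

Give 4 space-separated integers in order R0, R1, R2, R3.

Answer: 0 0 0 10

Derivation:
Op 1: merge R0<->R2 -> R0=(0,0,0,0) R2=(0,0,0,0)
Op 2: inc R1 by 4 -> R1=(0,4,0,0) value=4
Op 3: inc R0 by 4 -> R0=(4,0,0,0) value=4
Op 4: inc R0 by 1 -> R0=(5,0,0,0) value=5
Op 5: inc R1 by 2 -> R1=(0,6,0,0) value=6
Op 6: inc R3 by 1 -> R3=(0,0,0,1) value=1
Op 7: inc R3 by 5 -> R3=(0,0,0,6) value=6
Op 8: merge R2<->R1 -> R2=(0,6,0,0) R1=(0,6,0,0)
Op 9: inc R3 by 4 -> R3=(0,0,0,10) value=10
Op 10: inc R0 by 5 -> R0=(10,0,0,0) value=10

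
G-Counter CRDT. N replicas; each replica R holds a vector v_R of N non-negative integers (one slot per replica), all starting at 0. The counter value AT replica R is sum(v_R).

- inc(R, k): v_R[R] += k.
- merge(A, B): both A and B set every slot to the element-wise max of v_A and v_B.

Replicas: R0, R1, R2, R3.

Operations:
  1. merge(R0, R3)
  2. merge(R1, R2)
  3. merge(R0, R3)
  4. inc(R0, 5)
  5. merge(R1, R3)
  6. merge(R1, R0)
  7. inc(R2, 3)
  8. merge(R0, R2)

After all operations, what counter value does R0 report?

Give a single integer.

Op 1: merge R0<->R3 -> R0=(0,0,0,0) R3=(0,0,0,0)
Op 2: merge R1<->R2 -> R1=(0,0,0,0) R2=(0,0,0,0)
Op 3: merge R0<->R3 -> R0=(0,0,0,0) R3=(0,0,0,0)
Op 4: inc R0 by 5 -> R0=(5,0,0,0) value=5
Op 5: merge R1<->R3 -> R1=(0,0,0,0) R3=(0,0,0,0)
Op 6: merge R1<->R0 -> R1=(5,0,0,0) R0=(5,0,0,0)
Op 7: inc R2 by 3 -> R2=(0,0,3,0) value=3
Op 8: merge R0<->R2 -> R0=(5,0,3,0) R2=(5,0,3,0)

Answer: 8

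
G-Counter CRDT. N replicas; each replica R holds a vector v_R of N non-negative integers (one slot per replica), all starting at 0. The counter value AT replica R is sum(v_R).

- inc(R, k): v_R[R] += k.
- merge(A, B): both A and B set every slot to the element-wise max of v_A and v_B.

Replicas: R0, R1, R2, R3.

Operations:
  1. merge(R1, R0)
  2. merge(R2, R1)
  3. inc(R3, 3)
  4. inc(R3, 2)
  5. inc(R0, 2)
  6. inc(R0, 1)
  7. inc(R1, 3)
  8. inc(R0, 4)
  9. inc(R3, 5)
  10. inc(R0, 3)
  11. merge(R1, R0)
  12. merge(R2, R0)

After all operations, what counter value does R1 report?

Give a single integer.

Answer: 13

Derivation:
Op 1: merge R1<->R0 -> R1=(0,0,0,0) R0=(0,0,0,0)
Op 2: merge R2<->R1 -> R2=(0,0,0,0) R1=(0,0,0,0)
Op 3: inc R3 by 3 -> R3=(0,0,0,3) value=3
Op 4: inc R3 by 2 -> R3=(0,0,0,5) value=5
Op 5: inc R0 by 2 -> R0=(2,0,0,0) value=2
Op 6: inc R0 by 1 -> R0=(3,0,0,0) value=3
Op 7: inc R1 by 3 -> R1=(0,3,0,0) value=3
Op 8: inc R0 by 4 -> R0=(7,0,0,0) value=7
Op 9: inc R3 by 5 -> R3=(0,0,0,10) value=10
Op 10: inc R0 by 3 -> R0=(10,0,0,0) value=10
Op 11: merge R1<->R0 -> R1=(10,3,0,0) R0=(10,3,0,0)
Op 12: merge R2<->R0 -> R2=(10,3,0,0) R0=(10,3,0,0)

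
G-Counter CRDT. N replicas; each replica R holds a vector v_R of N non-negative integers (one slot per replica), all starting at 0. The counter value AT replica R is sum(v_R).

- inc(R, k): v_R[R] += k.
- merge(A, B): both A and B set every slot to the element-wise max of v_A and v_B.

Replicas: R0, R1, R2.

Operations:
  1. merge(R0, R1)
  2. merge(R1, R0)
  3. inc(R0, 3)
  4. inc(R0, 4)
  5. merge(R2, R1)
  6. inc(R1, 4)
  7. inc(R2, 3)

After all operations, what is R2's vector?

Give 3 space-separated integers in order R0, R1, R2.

Op 1: merge R0<->R1 -> R0=(0,0,0) R1=(0,0,0)
Op 2: merge R1<->R0 -> R1=(0,0,0) R0=(0,0,0)
Op 3: inc R0 by 3 -> R0=(3,0,0) value=3
Op 4: inc R0 by 4 -> R0=(7,0,0) value=7
Op 5: merge R2<->R1 -> R2=(0,0,0) R1=(0,0,0)
Op 6: inc R1 by 4 -> R1=(0,4,0) value=4
Op 7: inc R2 by 3 -> R2=(0,0,3) value=3

Answer: 0 0 3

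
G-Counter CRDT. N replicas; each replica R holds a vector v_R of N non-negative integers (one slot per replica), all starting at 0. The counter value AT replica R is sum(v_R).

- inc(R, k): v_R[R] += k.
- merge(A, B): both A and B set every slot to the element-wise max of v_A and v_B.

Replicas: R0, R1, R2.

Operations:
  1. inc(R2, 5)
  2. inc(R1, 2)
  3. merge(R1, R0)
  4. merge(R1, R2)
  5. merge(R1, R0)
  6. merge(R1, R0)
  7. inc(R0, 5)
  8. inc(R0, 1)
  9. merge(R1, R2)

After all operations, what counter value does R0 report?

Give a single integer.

Op 1: inc R2 by 5 -> R2=(0,0,5) value=5
Op 2: inc R1 by 2 -> R1=(0,2,0) value=2
Op 3: merge R1<->R0 -> R1=(0,2,0) R0=(0,2,0)
Op 4: merge R1<->R2 -> R1=(0,2,5) R2=(0,2,5)
Op 5: merge R1<->R0 -> R1=(0,2,5) R0=(0,2,5)
Op 6: merge R1<->R0 -> R1=(0,2,5) R0=(0,2,5)
Op 7: inc R0 by 5 -> R0=(5,2,5) value=12
Op 8: inc R0 by 1 -> R0=(6,2,5) value=13
Op 9: merge R1<->R2 -> R1=(0,2,5) R2=(0,2,5)

Answer: 13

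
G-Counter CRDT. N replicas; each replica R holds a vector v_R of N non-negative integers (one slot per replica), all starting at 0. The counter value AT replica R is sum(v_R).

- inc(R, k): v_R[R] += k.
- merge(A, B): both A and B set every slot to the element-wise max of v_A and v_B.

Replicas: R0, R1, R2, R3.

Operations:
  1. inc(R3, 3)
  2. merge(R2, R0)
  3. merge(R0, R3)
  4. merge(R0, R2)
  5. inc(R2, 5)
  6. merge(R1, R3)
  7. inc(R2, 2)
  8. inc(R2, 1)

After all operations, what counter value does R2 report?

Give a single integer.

Answer: 11

Derivation:
Op 1: inc R3 by 3 -> R3=(0,0,0,3) value=3
Op 2: merge R2<->R0 -> R2=(0,0,0,0) R0=(0,0,0,0)
Op 3: merge R0<->R3 -> R0=(0,0,0,3) R3=(0,0,0,3)
Op 4: merge R0<->R2 -> R0=(0,0,0,3) R2=(0,0,0,3)
Op 5: inc R2 by 5 -> R2=(0,0,5,3) value=8
Op 6: merge R1<->R3 -> R1=(0,0,0,3) R3=(0,0,0,3)
Op 7: inc R2 by 2 -> R2=(0,0,7,3) value=10
Op 8: inc R2 by 1 -> R2=(0,0,8,3) value=11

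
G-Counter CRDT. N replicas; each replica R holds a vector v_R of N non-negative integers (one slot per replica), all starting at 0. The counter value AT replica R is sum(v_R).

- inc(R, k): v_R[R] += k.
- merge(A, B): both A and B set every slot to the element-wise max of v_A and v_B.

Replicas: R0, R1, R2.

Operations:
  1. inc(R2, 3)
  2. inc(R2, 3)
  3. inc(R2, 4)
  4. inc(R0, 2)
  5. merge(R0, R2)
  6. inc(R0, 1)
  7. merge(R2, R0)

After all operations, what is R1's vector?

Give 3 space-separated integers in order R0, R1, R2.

Op 1: inc R2 by 3 -> R2=(0,0,3) value=3
Op 2: inc R2 by 3 -> R2=(0,0,6) value=6
Op 3: inc R2 by 4 -> R2=(0,0,10) value=10
Op 4: inc R0 by 2 -> R0=(2,0,0) value=2
Op 5: merge R0<->R2 -> R0=(2,0,10) R2=(2,0,10)
Op 6: inc R0 by 1 -> R0=(3,0,10) value=13
Op 7: merge R2<->R0 -> R2=(3,0,10) R0=(3,0,10)

Answer: 0 0 0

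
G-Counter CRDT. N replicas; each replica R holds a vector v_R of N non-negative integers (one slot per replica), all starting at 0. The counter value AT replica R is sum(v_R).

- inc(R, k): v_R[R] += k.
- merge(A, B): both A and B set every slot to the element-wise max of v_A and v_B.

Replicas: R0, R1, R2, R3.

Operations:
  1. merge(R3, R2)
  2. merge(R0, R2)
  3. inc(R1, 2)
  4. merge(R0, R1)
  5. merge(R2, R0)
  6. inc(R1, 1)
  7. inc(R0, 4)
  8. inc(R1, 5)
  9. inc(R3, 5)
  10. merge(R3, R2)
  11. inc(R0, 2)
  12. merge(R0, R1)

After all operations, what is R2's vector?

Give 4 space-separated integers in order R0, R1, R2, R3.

Op 1: merge R3<->R2 -> R3=(0,0,0,0) R2=(0,0,0,0)
Op 2: merge R0<->R2 -> R0=(0,0,0,0) R2=(0,0,0,0)
Op 3: inc R1 by 2 -> R1=(0,2,0,0) value=2
Op 4: merge R0<->R1 -> R0=(0,2,0,0) R1=(0,2,0,0)
Op 5: merge R2<->R0 -> R2=(0,2,0,0) R0=(0,2,0,0)
Op 6: inc R1 by 1 -> R1=(0,3,0,0) value=3
Op 7: inc R0 by 4 -> R0=(4,2,0,0) value=6
Op 8: inc R1 by 5 -> R1=(0,8,0,0) value=8
Op 9: inc R3 by 5 -> R3=(0,0,0,5) value=5
Op 10: merge R3<->R2 -> R3=(0,2,0,5) R2=(0,2,0,5)
Op 11: inc R0 by 2 -> R0=(6,2,0,0) value=8
Op 12: merge R0<->R1 -> R0=(6,8,0,0) R1=(6,8,0,0)

Answer: 0 2 0 5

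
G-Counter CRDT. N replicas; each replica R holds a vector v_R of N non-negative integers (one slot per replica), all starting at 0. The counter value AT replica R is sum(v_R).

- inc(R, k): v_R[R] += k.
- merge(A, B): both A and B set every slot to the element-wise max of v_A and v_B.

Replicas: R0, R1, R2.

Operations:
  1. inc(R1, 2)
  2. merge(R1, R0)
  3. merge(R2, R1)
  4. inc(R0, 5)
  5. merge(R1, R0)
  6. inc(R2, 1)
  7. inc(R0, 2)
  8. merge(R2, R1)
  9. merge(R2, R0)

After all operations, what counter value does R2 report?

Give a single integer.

Answer: 10

Derivation:
Op 1: inc R1 by 2 -> R1=(0,2,0) value=2
Op 2: merge R1<->R0 -> R1=(0,2,0) R0=(0,2,0)
Op 3: merge R2<->R1 -> R2=(0,2,0) R1=(0,2,0)
Op 4: inc R0 by 5 -> R0=(5,2,0) value=7
Op 5: merge R1<->R0 -> R1=(5,2,0) R0=(5,2,0)
Op 6: inc R2 by 1 -> R2=(0,2,1) value=3
Op 7: inc R0 by 2 -> R0=(7,2,0) value=9
Op 8: merge R2<->R1 -> R2=(5,2,1) R1=(5,2,1)
Op 9: merge R2<->R0 -> R2=(7,2,1) R0=(7,2,1)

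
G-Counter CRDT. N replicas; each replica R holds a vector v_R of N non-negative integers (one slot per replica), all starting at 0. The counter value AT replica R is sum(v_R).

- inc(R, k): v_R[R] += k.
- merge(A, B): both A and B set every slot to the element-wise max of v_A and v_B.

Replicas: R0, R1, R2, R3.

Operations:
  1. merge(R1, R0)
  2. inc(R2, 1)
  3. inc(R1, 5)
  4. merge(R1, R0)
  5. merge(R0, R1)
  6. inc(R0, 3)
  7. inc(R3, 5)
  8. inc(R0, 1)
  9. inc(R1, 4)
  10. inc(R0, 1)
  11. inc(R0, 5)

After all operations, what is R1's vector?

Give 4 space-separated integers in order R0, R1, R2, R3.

Answer: 0 9 0 0

Derivation:
Op 1: merge R1<->R0 -> R1=(0,0,0,0) R0=(0,0,0,0)
Op 2: inc R2 by 1 -> R2=(0,0,1,0) value=1
Op 3: inc R1 by 5 -> R1=(0,5,0,0) value=5
Op 4: merge R1<->R0 -> R1=(0,5,0,0) R0=(0,5,0,0)
Op 5: merge R0<->R1 -> R0=(0,5,0,0) R1=(0,5,0,0)
Op 6: inc R0 by 3 -> R0=(3,5,0,0) value=8
Op 7: inc R3 by 5 -> R3=(0,0,0,5) value=5
Op 8: inc R0 by 1 -> R0=(4,5,0,0) value=9
Op 9: inc R1 by 4 -> R1=(0,9,0,0) value=9
Op 10: inc R0 by 1 -> R0=(5,5,0,0) value=10
Op 11: inc R0 by 5 -> R0=(10,5,0,0) value=15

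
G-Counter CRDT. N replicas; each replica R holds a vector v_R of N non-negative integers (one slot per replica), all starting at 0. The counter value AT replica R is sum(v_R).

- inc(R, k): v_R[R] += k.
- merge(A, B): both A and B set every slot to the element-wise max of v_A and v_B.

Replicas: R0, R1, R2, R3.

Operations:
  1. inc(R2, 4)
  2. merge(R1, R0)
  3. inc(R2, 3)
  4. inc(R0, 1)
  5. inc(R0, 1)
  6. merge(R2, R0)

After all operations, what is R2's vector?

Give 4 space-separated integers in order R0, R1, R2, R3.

Op 1: inc R2 by 4 -> R2=(0,0,4,0) value=4
Op 2: merge R1<->R0 -> R1=(0,0,0,0) R0=(0,0,0,0)
Op 3: inc R2 by 3 -> R2=(0,0,7,0) value=7
Op 4: inc R0 by 1 -> R0=(1,0,0,0) value=1
Op 5: inc R0 by 1 -> R0=(2,0,0,0) value=2
Op 6: merge R2<->R0 -> R2=(2,0,7,0) R0=(2,0,7,0)

Answer: 2 0 7 0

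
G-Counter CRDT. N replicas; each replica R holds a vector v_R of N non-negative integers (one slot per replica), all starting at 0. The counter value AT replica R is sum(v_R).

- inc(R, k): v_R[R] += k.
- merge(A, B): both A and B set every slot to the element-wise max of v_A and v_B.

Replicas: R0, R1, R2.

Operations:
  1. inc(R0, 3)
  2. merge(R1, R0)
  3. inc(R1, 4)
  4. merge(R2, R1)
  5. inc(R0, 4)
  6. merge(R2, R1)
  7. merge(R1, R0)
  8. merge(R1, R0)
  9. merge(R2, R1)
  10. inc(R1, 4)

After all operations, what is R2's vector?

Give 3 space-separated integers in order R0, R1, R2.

Answer: 7 4 0

Derivation:
Op 1: inc R0 by 3 -> R0=(3,0,0) value=3
Op 2: merge R1<->R0 -> R1=(3,0,0) R0=(3,0,0)
Op 3: inc R1 by 4 -> R1=(3,4,0) value=7
Op 4: merge R2<->R1 -> R2=(3,4,0) R1=(3,4,0)
Op 5: inc R0 by 4 -> R0=(7,0,0) value=7
Op 6: merge R2<->R1 -> R2=(3,4,0) R1=(3,4,0)
Op 7: merge R1<->R0 -> R1=(7,4,0) R0=(7,4,0)
Op 8: merge R1<->R0 -> R1=(7,4,0) R0=(7,4,0)
Op 9: merge R2<->R1 -> R2=(7,4,0) R1=(7,4,0)
Op 10: inc R1 by 4 -> R1=(7,8,0) value=15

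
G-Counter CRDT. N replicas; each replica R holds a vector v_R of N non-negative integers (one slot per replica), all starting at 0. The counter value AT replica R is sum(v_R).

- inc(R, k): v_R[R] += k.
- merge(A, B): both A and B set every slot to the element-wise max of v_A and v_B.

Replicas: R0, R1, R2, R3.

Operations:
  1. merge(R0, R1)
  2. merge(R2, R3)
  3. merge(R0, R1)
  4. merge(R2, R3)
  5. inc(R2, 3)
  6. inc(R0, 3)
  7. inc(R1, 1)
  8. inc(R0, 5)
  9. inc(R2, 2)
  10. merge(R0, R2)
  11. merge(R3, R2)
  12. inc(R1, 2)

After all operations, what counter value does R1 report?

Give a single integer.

Answer: 3

Derivation:
Op 1: merge R0<->R1 -> R0=(0,0,0,0) R1=(0,0,0,0)
Op 2: merge R2<->R3 -> R2=(0,0,0,0) R3=(0,0,0,0)
Op 3: merge R0<->R1 -> R0=(0,0,0,0) R1=(0,0,0,0)
Op 4: merge R2<->R3 -> R2=(0,0,0,0) R3=(0,0,0,0)
Op 5: inc R2 by 3 -> R2=(0,0,3,0) value=3
Op 6: inc R0 by 3 -> R0=(3,0,0,0) value=3
Op 7: inc R1 by 1 -> R1=(0,1,0,0) value=1
Op 8: inc R0 by 5 -> R0=(8,0,0,0) value=8
Op 9: inc R2 by 2 -> R2=(0,0,5,0) value=5
Op 10: merge R0<->R2 -> R0=(8,0,5,0) R2=(8,0,5,0)
Op 11: merge R3<->R2 -> R3=(8,0,5,0) R2=(8,0,5,0)
Op 12: inc R1 by 2 -> R1=(0,3,0,0) value=3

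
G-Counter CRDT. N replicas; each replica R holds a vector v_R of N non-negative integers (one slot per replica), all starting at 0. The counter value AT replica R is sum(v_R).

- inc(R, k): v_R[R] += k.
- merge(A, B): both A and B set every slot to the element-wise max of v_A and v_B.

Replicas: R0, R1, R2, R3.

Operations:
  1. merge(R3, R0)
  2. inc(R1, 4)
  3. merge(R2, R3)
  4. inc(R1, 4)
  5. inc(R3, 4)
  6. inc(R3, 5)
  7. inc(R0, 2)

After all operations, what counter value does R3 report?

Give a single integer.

Op 1: merge R3<->R0 -> R3=(0,0,0,0) R0=(0,0,0,0)
Op 2: inc R1 by 4 -> R1=(0,4,0,0) value=4
Op 3: merge R2<->R3 -> R2=(0,0,0,0) R3=(0,0,0,0)
Op 4: inc R1 by 4 -> R1=(0,8,0,0) value=8
Op 5: inc R3 by 4 -> R3=(0,0,0,4) value=4
Op 6: inc R3 by 5 -> R3=(0,0,0,9) value=9
Op 7: inc R0 by 2 -> R0=(2,0,0,0) value=2

Answer: 9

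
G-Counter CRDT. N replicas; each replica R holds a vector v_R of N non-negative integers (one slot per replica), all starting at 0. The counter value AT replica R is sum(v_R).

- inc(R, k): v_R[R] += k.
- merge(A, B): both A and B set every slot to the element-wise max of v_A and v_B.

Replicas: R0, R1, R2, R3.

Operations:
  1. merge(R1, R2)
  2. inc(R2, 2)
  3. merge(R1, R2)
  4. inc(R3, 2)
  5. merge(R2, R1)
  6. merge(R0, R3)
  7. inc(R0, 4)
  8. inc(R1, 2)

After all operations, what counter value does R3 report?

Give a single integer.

Answer: 2

Derivation:
Op 1: merge R1<->R2 -> R1=(0,0,0,0) R2=(0,0,0,0)
Op 2: inc R2 by 2 -> R2=(0,0,2,0) value=2
Op 3: merge R1<->R2 -> R1=(0,0,2,0) R2=(0,0,2,0)
Op 4: inc R3 by 2 -> R3=(0,0,0,2) value=2
Op 5: merge R2<->R1 -> R2=(0,0,2,0) R1=(0,0,2,0)
Op 6: merge R0<->R3 -> R0=(0,0,0,2) R3=(0,0,0,2)
Op 7: inc R0 by 4 -> R0=(4,0,0,2) value=6
Op 8: inc R1 by 2 -> R1=(0,2,2,0) value=4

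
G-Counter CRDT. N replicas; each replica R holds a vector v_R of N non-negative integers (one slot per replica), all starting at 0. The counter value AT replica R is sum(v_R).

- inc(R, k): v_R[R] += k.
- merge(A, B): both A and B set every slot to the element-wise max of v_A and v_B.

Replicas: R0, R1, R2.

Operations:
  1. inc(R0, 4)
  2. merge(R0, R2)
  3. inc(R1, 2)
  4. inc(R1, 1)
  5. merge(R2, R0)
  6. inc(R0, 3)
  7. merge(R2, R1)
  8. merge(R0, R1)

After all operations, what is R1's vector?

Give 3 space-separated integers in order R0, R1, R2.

Answer: 7 3 0

Derivation:
Op 1: inc R0 by 4 -> R0=(4,0,0) value=4
Op 2: merge R0<->R2 -> R0=(4,0,0) R2=(4,0,0)
Op 3: inc R1 by 2 -> R1=(0,2,0) value=2
Op 4: inc R1 by 1 -> R1=(0,3,0) value=3
Op 5: merge R2<->R0 -> R2=(4,0,0) R0=(4,0,0)
Op 6: inc R0 by 3 -> R0=(7,0,0) value=7
Op 7: merge R2<->R1 -> R2=(4,3,0) R1=(4,3,0)
Op 8: merge R0<->R1 -> R0=(7,3,0) R1=(7,3,0)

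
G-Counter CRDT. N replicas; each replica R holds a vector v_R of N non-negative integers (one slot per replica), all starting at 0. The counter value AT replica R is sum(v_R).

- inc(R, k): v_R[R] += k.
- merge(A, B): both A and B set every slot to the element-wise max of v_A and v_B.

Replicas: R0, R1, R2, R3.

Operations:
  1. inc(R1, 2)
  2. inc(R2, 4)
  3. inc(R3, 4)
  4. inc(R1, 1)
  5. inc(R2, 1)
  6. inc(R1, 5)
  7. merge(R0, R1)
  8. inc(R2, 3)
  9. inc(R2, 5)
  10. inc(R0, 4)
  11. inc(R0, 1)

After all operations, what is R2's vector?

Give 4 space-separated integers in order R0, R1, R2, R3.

Answer: 0 0 13 0

Derivation:
Op 1: inc R1 by 2 -> R1=(0,2,0,0) value=2
Op 2: inc R2 by 4 -> R2=(0,0,4,0) value=4
Op 3: inc R3 by 4 -> R3=(0,0,0,4) value=4
Op 4: inc R1 by 1 -> R1=(0,3,0,0) value=3
Op 5: inc R2 by 1 -> R2=(0,0,5,0) value=5
Op 6: inc R1 by 5 -> R1=(0,8,0,0) value=8
Op 7: merge R0<->R1 -> R0=(0,8,0,0) R1=(0,8,0,0)
Op 8: inc R2 by 3 -> R2=(0,0,8,0) value=8
Op 9: inc R2 by 5 -> R2=(0,0,13,0) value=13
Op 10: inc R0 by 4 -> R0=(4,8,0,0) value=12
Op 11: inc R0 by 1 -> R0=(5,8,0,0) value=13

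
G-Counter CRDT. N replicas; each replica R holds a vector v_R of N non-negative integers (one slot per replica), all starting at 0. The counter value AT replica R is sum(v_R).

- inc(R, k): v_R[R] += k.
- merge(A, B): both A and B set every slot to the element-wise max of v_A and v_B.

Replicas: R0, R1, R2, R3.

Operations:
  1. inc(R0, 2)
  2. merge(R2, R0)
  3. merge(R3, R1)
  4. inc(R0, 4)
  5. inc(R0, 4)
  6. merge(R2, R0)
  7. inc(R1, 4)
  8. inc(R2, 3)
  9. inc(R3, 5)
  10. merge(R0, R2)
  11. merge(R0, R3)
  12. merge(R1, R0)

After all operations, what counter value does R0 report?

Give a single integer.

Op 1: inc R0 by 2 -> R0=(2,0,0,0) value=2
Op 2: merge R2<->R0 -> R2=(2,0,0,0) R0=(2,0,0,0)
Op 3: merge R3<->R1 -> R3=(0,0,0,0) R1=(0,0,0,0)
Op 4: inc R0 by 4 -> R0=(6,0,0,0) value=6
Op 5: inc R0 by 4 -> R0=(10,0,0,0) value=10
Op 6: merge R2<->R0 -> R2=(10,0,0,0) R0=(10,0,0,0)
Op 7: inc R1 by 4 -> R1=(0,4,0,0) value=4
Op 8: inc R2 by 3 -> R2=(10,0,3,0) value=13
Op 9: inc R3 by 5 -> R3=(0,0,0,5) value=5
Op 10: merge R0<->R2 -> R0=(10,0,3,0) R2=(10,0,3,0)
Op 11: merge R0<->R3 -> R0=(10,0,3,5) R3=(10,0,3,5)
Op 12: merge R1<->R0 -> R1=(10,4,3,5) R0=(10,4,3,5)

Answer: 22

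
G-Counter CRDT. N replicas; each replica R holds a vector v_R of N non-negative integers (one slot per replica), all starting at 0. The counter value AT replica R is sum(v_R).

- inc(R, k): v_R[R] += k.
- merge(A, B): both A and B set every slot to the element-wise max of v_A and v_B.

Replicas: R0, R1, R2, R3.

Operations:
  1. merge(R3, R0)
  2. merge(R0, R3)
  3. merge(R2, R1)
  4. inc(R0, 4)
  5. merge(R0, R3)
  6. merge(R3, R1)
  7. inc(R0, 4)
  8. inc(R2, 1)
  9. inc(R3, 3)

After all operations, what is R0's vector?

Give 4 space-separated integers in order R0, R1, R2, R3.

Answer: 8 0 0 0

Derivation:
Op 1: merge R3<->R0 -> R3=(0,0,0,0) R0=(0,0,0,0)
Op 2: merge R0<->R3 -> R0=(0,0,0,0) R3=(0,0,0,0)
Op 3: merge R2<->R1 -> R2=(0,0,0,0) R1=(0,0,0,0)
Op 4: inc R0 by 4 -> R0=(4,0,0,0) value=4
Op 5: merge R0<->R3 -> R0=(4,0,0,0) R3=(4,0,0,0)
Op 6: merge R3<->R1 -> R3=(4,0,0,0) R1=(4,0,0,0)
Op 7: inc R0 by 4 -> R0=(8,0,0,0) value=8
Op 8: inc R2 by 1 -> R2=(0,0,1,0) value=1
Op 9: inc R3 by 3 -> R3=(4,0,0,3) value=7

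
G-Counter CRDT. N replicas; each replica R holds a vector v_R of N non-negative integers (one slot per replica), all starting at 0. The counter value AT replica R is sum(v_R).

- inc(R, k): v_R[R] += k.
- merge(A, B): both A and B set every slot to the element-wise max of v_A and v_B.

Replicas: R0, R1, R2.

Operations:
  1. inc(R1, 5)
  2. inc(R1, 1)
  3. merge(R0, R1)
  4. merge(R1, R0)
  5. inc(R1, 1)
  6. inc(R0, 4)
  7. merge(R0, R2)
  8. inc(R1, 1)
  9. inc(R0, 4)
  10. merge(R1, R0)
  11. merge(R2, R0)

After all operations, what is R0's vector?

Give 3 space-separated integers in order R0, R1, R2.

Answer: 8 8 0

Derivation:
Op 1: inc R1 by 5 -> R1=(0,5,0) value=5
Op 2: inc R1 by 1 -> R1=(0,6,0) value=6
Op 3: merge R0<->R1 -> R0=(0,6,0) R1=(0,6,0)
Op 4: merge R1<->R0 -> R1=(0,6,0) R0=(0,6,0)
Op 5: inc R1 by 1 -> R1=(0,7,0) value=7
Op 6: inc R0 by 4 -> R0=(4,6,0) value=10
Op 7: merge R0<->R2 -> R0=(4,6,0) R2=(4,6,0)
Op 8: inc R1 by 1 -> R1=(0,8,0) value=8
Op 9: inc R0 by 4 -> R0=(8,6,0) value=14
Op 10: merge R1<->R0 -> R1=(8,8,0) R0=(8,8,0)
Op 11: merge R2<->R0 -> R2=(8,8,0) R0=(8,8,0)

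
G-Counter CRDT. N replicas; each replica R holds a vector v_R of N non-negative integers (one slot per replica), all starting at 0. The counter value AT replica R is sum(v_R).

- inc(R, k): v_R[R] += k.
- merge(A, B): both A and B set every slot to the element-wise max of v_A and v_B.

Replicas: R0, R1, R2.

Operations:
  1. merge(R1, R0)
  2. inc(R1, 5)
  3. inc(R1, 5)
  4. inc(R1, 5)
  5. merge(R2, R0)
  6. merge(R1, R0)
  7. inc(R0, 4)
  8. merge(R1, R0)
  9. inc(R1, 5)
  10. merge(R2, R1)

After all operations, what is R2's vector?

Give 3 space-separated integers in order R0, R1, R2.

Answer: 4 20 0

Derivation:
Op 1: merge R1<->R0 -> R1=(0,0,0) R0=(0,0,0)
Op 2: inc R1 by 5 -> R1=(0,5,0) value=5
Op 3: inc R1 by 5 -> R1=(0,10,0) value=10
Op 4: inc R1 by 5 -> R1=(0,15,0) value=15
Op 5: merge R2<->R0 -> R2=(0,0,0) R0=(0,0,0)
Op 6: merge R1<->R0 -> R1=(0,15,0) R0=(0,15,0)
Op 7: inc R0 by 4 -> R0=(4,15,0) value=19
Op 8: merge R1<->R0 -> R1=(4,15,0) R0=(4,15,0)
Op 9: inc R1 by 5 -> R1=(4,20,0) value=24
Op 10: merge R2<->R1 -> R2=(4,20,0) R1=(4,20,0)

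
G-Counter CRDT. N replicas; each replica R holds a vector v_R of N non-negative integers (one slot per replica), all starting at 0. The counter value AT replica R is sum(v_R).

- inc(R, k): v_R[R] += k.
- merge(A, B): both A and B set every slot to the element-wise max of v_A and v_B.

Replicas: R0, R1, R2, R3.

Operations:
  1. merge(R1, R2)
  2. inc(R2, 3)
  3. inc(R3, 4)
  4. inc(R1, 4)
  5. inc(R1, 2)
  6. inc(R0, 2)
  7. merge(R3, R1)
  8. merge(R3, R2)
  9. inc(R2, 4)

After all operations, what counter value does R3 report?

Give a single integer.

Answer: 13

Derivation:
Op 1: merge R1<->R2 -> R1=(0,0,0,0) R2=(0,0,0,0)
Op 2: inc R2 by 3 -> R2=(0,0,3,0) value=3
Op 3: inc R3 by 4 -> R3=(0,0,0,4) value=4
Op 4: inc R1 by 4 -> R1=(0,4,0,0) value=4
Op 5: inc R1 by 2 -> R1=(0,6,0,0) value=6
Op 6: inc R0 by 2 -> R0=(2,0,0,0) value=2
Op 7: merge R3<->R1 -> R3=(0,6,0,4) R1=(0,6,0,4)
Op 8: merge R3<->R2 -> R3=(0,6,3,4) R2=(0,6,3,4)
Op 9: inc R2 by 4 -> R2=(0,6,7,4) value=17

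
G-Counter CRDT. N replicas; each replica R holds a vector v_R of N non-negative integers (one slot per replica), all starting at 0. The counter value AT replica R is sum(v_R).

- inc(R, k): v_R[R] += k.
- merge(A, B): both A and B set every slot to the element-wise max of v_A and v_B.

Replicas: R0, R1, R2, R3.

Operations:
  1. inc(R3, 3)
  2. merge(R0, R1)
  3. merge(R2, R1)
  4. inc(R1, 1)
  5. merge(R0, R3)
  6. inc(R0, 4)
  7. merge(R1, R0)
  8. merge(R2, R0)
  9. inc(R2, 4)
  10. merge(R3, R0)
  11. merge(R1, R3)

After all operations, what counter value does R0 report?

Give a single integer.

Answer: 8

Derivation:
Op 1: inc R3 by 3 -> R3=(0,0,0,3) value=3
Op 2: merge R0<->R1 -> R0=(0,0,0,0) R1=(0,0,0,0)
Op 3: merge R2<->R1 -> R2=(0,0,0,0) R1=(0,0,0,0)
Op 4: inc R1 by 1 -> R1=(0,1,0,0) value=1
Op 5: merge R0<->R3 -> R0=(0,0,0,3) R3=(0,0,0,3)
Op 6: inc R0 by 4 -> R0=(4,0,0,3) value=7
Op 7: merge R1<->R0 -> R1=(4,1,0,3) R0=(4,1,0,3)
Op 8: merge R2<->R0 -> R2=(4,1,0,3) R0=(4,1,0,3)
Op 9: inc R2 by 4 -> R2=(4,1,4,3) value=12
Op 10: merge R3<->R0 -> R3=(4,1,0,3) R0=(4,1,0,3)
Op 11: merge R1<->R3 -> R1=(4,1,0,3) R3=(4,1,0,3)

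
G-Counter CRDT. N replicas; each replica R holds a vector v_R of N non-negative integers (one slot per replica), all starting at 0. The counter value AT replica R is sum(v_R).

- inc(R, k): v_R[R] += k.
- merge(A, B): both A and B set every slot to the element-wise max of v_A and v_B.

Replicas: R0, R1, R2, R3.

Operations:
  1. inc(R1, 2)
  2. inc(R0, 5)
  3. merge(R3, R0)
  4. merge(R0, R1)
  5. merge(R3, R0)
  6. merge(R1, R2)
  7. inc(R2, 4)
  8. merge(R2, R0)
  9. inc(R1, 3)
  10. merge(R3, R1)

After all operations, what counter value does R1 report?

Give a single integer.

Op 1: inc R1 by 2 -> R1=(0,2,0,0) value=2
Op 2: inc R0 by 5 -> R0=(5,0,0,0) value=5
Op 3: merge R3<->R0 -> R3=(5,0,0,0) R0=(5,0,0,0)
Op 4: merge R0<->R1 -> R0=(5,2,0,0) R1=(5,2,0,0)
Op 5: merge R3<->R0 -> R3=(5,2,0,0) R0=(5,2,0,0)
Op 6: merge R1<->R2 -> R1=(5,2,0,0) R2=(5,2,0,0)
Op 7: inc R2 by 4 -> R2=(5,2,4,0) value=11
Op 8: merge R2<->R0 -> R2=(5,2,4,0) R0=(5,2,4,0)
Op 9: inc R1 by 3 -> R1=(5,5,0,0) value=10
Op 10: merge R3<->R1 -> R3=(5,5,0,0) R1=(5,5,0,0)

Answer: 10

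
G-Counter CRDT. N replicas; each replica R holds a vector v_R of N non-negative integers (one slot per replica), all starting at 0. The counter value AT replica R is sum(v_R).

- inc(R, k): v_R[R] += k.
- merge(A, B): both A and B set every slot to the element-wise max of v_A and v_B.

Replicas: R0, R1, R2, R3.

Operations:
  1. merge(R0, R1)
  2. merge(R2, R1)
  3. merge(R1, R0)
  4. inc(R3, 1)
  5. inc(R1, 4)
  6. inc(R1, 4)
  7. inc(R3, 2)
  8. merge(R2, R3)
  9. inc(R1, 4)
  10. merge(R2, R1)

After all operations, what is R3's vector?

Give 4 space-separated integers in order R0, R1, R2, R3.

Answer: 0 0 0 3

Derivation:
Op 1: merge R0<->R1 -> R0=(0,0,0,0) R1=(0,0,0,0)
Op 2: merge R2<->R1 -> R2=(0,0,0,0) R1=(0,0,0,0)
Op 3: merge R1<->R0 -> R1=(0,0,0,0) R0=(0,0,0,0)
Op 4: inc R3 by 1 -> R3=(0,0,0,1) value=1
Op 5: inc R1 by 4 -> R1=(0,4,0,0) value=4
Op 6: inc R1 by 4 -> R1=(0,8,0,0) value=8
Op 7: inc R3 by 2 -> R3=(0,0,0,3) value=3
Op 8: merge R2<->R3 -> R2=(0,0,0,3) R3=(0,0,0,3)
Op 9: inc R1 by 4 -> R1=(0,12,0,0) value=12
Op 10: merge R2<->R1 -> R2=(0,12,0,3) R1=(0,12,0,3)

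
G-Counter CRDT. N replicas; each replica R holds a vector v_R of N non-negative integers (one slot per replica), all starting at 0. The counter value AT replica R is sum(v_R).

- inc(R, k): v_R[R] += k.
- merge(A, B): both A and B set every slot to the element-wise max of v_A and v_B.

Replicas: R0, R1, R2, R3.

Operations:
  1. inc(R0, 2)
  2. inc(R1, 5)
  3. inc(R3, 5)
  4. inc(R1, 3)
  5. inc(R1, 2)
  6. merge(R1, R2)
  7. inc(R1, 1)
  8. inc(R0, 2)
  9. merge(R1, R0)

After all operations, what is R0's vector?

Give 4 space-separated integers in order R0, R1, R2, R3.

Answer: 4 11 0 0

Derivation:
Op 1: inc R0 by 2 -> R0=(2,0,0,0) value=2
Op 2: inc R1 by 5 -> R1=(0,5,0,0) value=5
Op 3: inc R3 by 5 -> R3=(0,0,0,5) value=5
Op 4: inc R1 by 3 -> R1=(0,8,0,0) value=8
Op 5: inc R1 by 2 -> R1=(0,10,0,0) value=10
Op 6: merge R1<->R2 -> R1=(0,10,0,0) R2=(0,10,0,0)
Op 7: inc R1 by 1 -> R1=(0,11,0,0) value=11
Op 8: inc R0 by 2 -> R0=(4,0,0,0) value=4
Op 9: merge R1<->R0 -> R1=(4,11,0,0) R0=(4,11,0,0)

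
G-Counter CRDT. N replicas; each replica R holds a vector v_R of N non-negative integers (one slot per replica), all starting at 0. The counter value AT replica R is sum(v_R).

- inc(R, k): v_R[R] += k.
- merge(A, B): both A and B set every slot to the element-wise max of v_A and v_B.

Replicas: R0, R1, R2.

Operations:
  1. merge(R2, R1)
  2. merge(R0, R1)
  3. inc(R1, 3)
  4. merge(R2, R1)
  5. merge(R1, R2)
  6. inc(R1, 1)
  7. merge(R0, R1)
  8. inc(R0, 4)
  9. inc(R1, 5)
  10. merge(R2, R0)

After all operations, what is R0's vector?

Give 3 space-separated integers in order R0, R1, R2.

Answer: 4 4 0

Derivation:
Op 1: merge R2<->R1 -> R2=(0,0,0) R1=(0,0,0)
Op 2: merge R0<->R1 -> R0=(0,0,0) R1=(0,0,0)
Op 3: inc R1 by 3 -> R1=(0,3,0) value=3
Op 4: merge R2<->R1 -> R2=(0,3,0) R1=(0,3,0)
Op 5: merge R1<->R2 -> R1=(0,3,0) R2=(0,3,0)
Op 6: inc R1 by 1 -> R1=(0,4,0) value=4
Op 7: merge R0<->R1 -> R0=(0,4,0) R1=(0,4,0)
Op 8: inc R0 by 4 -> R0=(4,4,0) value=8
Op 9: inc R1 by 5 -> R1=(0,9,0) value=9
Op 10: merge R2<->R0 -> R2=(4,4,0) R0=(4,4,0)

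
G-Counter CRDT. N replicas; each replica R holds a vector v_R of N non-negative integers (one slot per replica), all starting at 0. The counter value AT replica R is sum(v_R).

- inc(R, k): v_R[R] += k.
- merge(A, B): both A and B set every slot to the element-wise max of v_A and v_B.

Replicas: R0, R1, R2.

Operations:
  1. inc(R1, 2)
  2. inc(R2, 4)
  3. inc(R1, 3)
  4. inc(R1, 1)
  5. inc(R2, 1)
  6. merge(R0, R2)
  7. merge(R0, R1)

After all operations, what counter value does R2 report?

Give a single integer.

Op 1: inc R1 by 2 -> R1=(0,2,0) value=2
Op 2: inc R2 by 4 -> R2=(0,0,4) value=4
Op 3: inc R1 by 3 -> R1=(0,5,0) value=5
Op 4: inc R1 by 1 -> R1=(0,6,0) value=6
Op 5: inc R2 by 1 -> R2=(0,0,5) value=5
Op 6: merge R0<->R2 -> R0=(0,0,5) R2=(0,0,5)
Op 7: merge R0<->R1 -> R0=(0,6,5) R1=(0,6,5)

Answer: 5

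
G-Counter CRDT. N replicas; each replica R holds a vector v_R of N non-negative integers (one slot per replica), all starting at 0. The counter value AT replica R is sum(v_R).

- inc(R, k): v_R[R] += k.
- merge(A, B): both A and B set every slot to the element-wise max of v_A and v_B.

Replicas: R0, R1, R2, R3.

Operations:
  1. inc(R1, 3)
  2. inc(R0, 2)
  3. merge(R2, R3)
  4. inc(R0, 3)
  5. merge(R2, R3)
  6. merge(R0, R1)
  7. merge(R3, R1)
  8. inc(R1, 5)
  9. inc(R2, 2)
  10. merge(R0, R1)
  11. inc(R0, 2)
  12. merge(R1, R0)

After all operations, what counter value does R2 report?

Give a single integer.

Op 1: inc R1 by 3 -> R1=(0,3,0,0) value=3
Op 2: inc R0 by 2 -> R0=(2,0,0,0) value=2
Op 3: merge R2<->R3 -> R2=(0,0,0,0) R3=(0,0,0,0)
Op 4: inc R0 by 3 -> R0=(5,0,0,0) value=5
Op 5: merge R2<->R3 -> R2=(0,0,0,0) R3=(0,0,0,0)
Op 6: merge R0<->R1 -> R0=(5,3,0,0) R1=(5,3,0,0)
Op 7: merge R3<->R1 -> R3=(5,3,0,0) R1=(5,3,0,0)
Op 8: inc R1 by 5 -> R1=(5,8,0,0) value=13
Op 9: inc R2 by 2 -> R2=(0,0,2,0) value=2
Op 10: merge R0<->R1 -> R0=(5,8,0,0) R1=(5,8,0,0)
Op 11: inc R0 by 2 -> R0=(7,8,0,0) value=15
Op 12: merge R1<->R0 -> R1=(7,8,0,0) R0=(7,8,0,0)

Answer: 2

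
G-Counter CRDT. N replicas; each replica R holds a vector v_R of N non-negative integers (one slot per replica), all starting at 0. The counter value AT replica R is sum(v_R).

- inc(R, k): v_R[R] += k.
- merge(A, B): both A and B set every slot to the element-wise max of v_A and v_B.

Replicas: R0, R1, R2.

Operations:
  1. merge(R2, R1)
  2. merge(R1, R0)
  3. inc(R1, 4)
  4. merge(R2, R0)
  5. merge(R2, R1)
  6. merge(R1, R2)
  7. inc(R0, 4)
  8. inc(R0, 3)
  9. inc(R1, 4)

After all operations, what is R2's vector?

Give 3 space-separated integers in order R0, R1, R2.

Op 1: merge R2<->R1 -> R2=(0,0,0) R1=(0,0,0)
Op 2: merge R1<->R0 -> R1=(0,0,0) R0=(0,0,0)
Op 3: inc R1 by 4 -> R1=(0,4,0) value=4
Op 4: merge R2<->R0 -> R2=(0,0,0) R0=(0,0,0)
Op 5: merge R2<->R1 -> R2=(0,4,0) R1=(0,4,0)
Op 6: merge R1<->R2 -> R1=(0,4,0) R2=(0,4,0)
Op 7: inc R0 by 4 -> R0=(4,0,0) value=4
Op 8: inc R0 by 3 -> R0=(7,0,0) value=7
Op 9: inc R1 by 4 -> R1=(0,8,0) value=8

Answer: 0 4 0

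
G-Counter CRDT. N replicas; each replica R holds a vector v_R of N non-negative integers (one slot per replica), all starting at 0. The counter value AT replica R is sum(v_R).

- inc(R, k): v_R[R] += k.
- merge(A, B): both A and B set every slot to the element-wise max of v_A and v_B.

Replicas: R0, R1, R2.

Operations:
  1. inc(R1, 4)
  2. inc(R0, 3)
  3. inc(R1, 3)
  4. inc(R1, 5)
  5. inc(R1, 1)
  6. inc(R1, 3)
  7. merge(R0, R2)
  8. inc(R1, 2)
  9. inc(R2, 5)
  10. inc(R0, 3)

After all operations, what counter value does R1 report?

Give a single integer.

Answer: 18

Derivation:
Op 1: inc R1 by 4 -> R1=(0,4,0) value=4
Op 2: inc R0 by 3 -> R0=(3,0,0) value=3
Op 3: inc R1 by 3 -> R1=(0,7,0) value=7
Op 4: inc R1 by 5 -> R1=(0,12,0) value=12
Op 5: inc R1 by 1 -> R1=(0,13,0) value=13
Op 6: inc R1 by 3 -> R1=(0,16,0) value=16
Op 7: merge R0<->R2 -> R0=(3,0,0) R2=(3,0,0)
Op 8: inc R1 by 2 -> R1=(0,18,0) value=18
Op 9: inc R2 by 5 -> R2=(3,0,5) value=8
Op 10: inc R0 by 3 -> R0=(6,0,0) value=6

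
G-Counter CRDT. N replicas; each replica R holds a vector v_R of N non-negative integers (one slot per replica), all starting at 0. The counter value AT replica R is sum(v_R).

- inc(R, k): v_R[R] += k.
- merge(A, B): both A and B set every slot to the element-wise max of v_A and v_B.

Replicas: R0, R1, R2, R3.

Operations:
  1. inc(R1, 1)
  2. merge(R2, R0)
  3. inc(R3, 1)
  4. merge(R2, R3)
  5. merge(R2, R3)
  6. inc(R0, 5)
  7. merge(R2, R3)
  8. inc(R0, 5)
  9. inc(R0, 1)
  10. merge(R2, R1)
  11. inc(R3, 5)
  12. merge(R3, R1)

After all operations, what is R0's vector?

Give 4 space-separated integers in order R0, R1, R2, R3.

Answer: 11 0 0 0

Derivation:
Op 1: inc R1 by 1 -> R1=(0,1,0,0) value=1
Op 2: merge R2<->R0 -> R2=(0,0,0,0) R0=(0,0,0,0)
Op 3: inc R3 by 1 -> R3=(0,0,0,1) value=1
Op 4: merge R2<->R3 -> R2=(0,0,0,1) R3=(0,0,0,1)
Op 5: merge R2<->R3 -> R2=(0,0,0,1) R3=(0,0,0,1)
Op 6: inc R0 by 5 -> R0=(5,0,0,0) value=5
Op 7: merge R2<->R3 -> R2=(0,0,0,1) R3=(0,0,0,1)
Op 8: inc R0 by 5 -> R0=(10,0,0,0) value=10
Op 9: inc R0 by 1 -> R0=(11,0,0,0) value=11
Op 10: merge R2<->R1 -> R2=(0,1,0,1) R1=(0,1,0,1)
Op 11: inc R3 by 5 -> R3=(0,0,0,6) value=6
Op 12: merge R3<->R1 -> R3=(0,1,0,6) R1=(0,1,0,6)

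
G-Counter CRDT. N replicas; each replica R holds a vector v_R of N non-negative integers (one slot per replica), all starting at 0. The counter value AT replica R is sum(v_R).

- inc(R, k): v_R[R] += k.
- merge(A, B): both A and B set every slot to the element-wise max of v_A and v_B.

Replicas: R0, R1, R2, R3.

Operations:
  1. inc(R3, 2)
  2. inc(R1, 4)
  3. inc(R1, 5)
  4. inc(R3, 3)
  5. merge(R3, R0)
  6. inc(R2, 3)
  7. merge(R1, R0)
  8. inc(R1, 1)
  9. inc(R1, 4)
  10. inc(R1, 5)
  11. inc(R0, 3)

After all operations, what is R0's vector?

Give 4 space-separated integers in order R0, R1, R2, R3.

Op 1: inc R3 by 2 -> R3=(0,0,0,2) value=2
Op 2: inc R1 by 4 -> R1=(0,4,0,0) value=4
Op 3: inc R1 by 5 -> R1=(0,9,0,0) value=9
Op 4: inc R3 by 3 -> R3=(0,0,0,5) value=5
Op 5: merge R3<->R0 -> R3=(0,0,0,5) R0=(0,0,0,5)
Op 6: inc R2 by 3 -> R2=(0,0,3,0) value=3
Op 7: merge R1<->R0 -> R1=(0,9,0,5) R0=(0,9,0,5)
Op 8: inc R1 by 1 -> R1=(0,10,0,5) value=15
Op 9: inc R1 by 4 -> R1=(0,14,0,5) value=19
Op 10: inc R1 by 5 -> R1=(0,19,0,5) value=24
Op 11: inc R0 by 3 -> R0=(3,9,0,5) value=17

Answer: 3 9 0 5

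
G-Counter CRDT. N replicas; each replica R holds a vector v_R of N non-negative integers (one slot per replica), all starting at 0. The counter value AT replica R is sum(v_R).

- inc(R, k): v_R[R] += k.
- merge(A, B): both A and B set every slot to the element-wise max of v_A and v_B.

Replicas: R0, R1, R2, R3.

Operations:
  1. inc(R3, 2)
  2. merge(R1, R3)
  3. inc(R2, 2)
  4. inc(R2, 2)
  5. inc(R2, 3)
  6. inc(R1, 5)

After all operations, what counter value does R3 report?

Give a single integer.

Op 1: inc R3 by 2 -> R3=(0,0,0,2) value=2
Op 2: merge R1<->R3 -> R1=(0,0,0,2) R3=(0,0,0,2)
Op 3: inc R2 by 2 -> R2=(0,0,2,0) value=2
Op 4: inc R2 by 2 -> R2=(0,0,4,0) value=4
Op 5: inc R2 by 3 -> R2=(0,0,7,0) value=7
Op 6: inc R1 by 5 -> R1=(0,5,0,2) value=7

Answer: 2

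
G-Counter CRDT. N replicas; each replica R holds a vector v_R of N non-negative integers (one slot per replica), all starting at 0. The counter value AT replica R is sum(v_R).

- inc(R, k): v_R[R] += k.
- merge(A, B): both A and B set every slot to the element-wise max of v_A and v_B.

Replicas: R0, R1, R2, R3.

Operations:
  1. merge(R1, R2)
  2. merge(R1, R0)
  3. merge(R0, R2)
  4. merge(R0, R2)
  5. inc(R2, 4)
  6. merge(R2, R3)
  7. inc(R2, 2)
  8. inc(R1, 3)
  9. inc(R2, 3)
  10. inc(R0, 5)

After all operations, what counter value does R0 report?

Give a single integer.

Answer: 5

Derivation:
Op 1: merge R1<->R2 -> R1=(0,0,0,0) R2=(0,0,0,0)
Op 2: merge R1<->R0 -> R1=(0,0,0,0) R0=(0,0,0,0)
Op 3: merge R0<->R2 -> R0=(0,0,0,0) R2=(0,0,0,0)
Op 4: merge R0<->R2 -> R0=(0,0,0,0) R2=(0,0,0,0)
Op 5: inc R2 by 4 -> R2=(0,0,4,0) value=4
Op 6: merge R2<->R3 -> R2=(0,0,4,0) R3=(0,0,4,0)
Op 7: inc R2 by 2 -> R2=(0,0,6,0) value=6
Op 8: inc R1 by 3 -> R1=(0,3,0,0) value=3
Op 9: inc R2 by 3 -> R2=(0,0,9,0) value=9
Op 10: inc R0 by 5 -> R0=(5,0,0,0) value=5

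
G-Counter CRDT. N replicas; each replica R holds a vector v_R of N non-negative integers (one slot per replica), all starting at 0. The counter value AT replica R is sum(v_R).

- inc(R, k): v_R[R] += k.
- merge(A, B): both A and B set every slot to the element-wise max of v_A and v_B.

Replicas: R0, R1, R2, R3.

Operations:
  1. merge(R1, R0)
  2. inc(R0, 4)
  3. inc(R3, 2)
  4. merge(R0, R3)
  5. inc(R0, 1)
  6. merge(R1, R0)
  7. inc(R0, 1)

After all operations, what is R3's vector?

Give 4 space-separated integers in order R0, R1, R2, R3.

Op 1: merge R1<->R0 -> R1=(0,0,0,0) R0=(0,0,0,0)
Op 2: inc R0 by 4 -> R0=(4,0,0,0) value=4
Op 3: inc R3 by 2 -> R3=(0,0,0,2) value=2
Op 4: merge R0<->R3 -> R0=(4,0,0,2) R3=(4,0,0,2)
Op 5: inc R0 by 1 -> R0=(5,0,0,2) value=7
Op 6: merge R1<->R0 -> R1=(5,0,0,2) R0=(5,0,0,2)
Op 7: inc R0 by 1 -> R0=(6,0,0,2) value=8

Answer: 4 0 0 2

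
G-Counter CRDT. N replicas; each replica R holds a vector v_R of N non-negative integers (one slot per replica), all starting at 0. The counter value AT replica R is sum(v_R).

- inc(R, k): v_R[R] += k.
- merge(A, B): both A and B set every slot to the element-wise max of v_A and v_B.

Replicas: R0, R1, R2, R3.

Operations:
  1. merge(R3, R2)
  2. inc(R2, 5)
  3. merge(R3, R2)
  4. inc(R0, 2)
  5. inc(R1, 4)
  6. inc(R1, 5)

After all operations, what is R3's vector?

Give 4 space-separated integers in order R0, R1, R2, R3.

Op 1: merge R3<->R2 -> R3=(0,0,0,0) R2=(0,0,0,0)
Op 2: inc R2 by 5 -> R2=(0,0,5,0) value=5
Op 3: merge R3<->R2 -> R3=(0,0,5,0) R2=(0,0,5,0)
Op 4: inc R0 by 2 -> R0=(2,0,0,0) value=2
Op 5: inc R1 by 4 -> R1=(0,4,0,0) value=4
Op 6: inc R1 by 5 -> R1=(0,9,0,0) value=9

Answer: 0 0 5 0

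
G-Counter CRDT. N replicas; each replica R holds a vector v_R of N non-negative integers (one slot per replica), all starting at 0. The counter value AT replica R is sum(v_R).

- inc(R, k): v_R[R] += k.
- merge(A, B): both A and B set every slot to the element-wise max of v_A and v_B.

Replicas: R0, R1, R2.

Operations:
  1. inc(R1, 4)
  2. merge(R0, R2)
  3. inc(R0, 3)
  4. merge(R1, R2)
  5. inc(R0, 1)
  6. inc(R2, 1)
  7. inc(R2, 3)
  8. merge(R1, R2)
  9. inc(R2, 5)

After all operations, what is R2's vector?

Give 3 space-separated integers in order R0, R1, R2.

Answer: 0 4 9

Derivation:
Op 1: inc R1 by 4 -> R1=(0,4,0) value=4
Op 2: merge R0<->R2 -> R0=(0,0,0) R2=(0,0,0)
Op 3: inc R0 by 3 -> R0=(3,0,0) value=3
Op 4: merge R1<->R2 -> R1=(0,4,0) R2=(0,4,0)
Op 5: inc R0 by 1 -> R0=(4,0,0) value=4
Op 6: inc R2 by 1 -> R2=(0,4,1) value=5
Op 7: inc R2 by 3 -> R2=(0,4,4) value=8
Op 8: merge R1<->R2 -> R1=(0,4,4) R2=(0,4,4)
Op 9: inc R2 by 5 -> R2=(0,4,9) value=13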